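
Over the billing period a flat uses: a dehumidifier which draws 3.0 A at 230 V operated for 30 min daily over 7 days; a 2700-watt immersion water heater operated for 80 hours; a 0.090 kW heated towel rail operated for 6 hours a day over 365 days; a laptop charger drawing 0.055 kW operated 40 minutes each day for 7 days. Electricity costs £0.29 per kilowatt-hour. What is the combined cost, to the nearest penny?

£120.57

dehumidifier: Power = 3.0 A × 230 V = 690 W = 0.69 kW
dehumidifier: Runtime = 30 min × 7 = 210 min = 3.5 h
dehumidifier: 0.69 kW × 3.5 h = 2.415 kWh
immersion water heater: 2.7 kW × 80 h = 216 kWh
heated towel rail: Runtime = 6 h/day × 365 days = 2190 h
heated towel rail: 0.09 kW × 2190 h = 197.1 kWh
laptop charger: Runtime = 40 min × 7 = 280 min = 4.666666… h
laptop charger: 0.055 kW × 4.666666… h = 0.256666… kWh
Total energy = 415.771666… kWh
Cost = 415.771666… × £0.29 = £120.57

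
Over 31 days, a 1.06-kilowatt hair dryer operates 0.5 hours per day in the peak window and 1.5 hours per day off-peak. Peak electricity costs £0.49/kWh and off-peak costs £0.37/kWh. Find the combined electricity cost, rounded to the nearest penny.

£26.29

Peak energy = 1.06 kW × 0.5 h × 31 = 16.43 kWh
Off-peak energy = 1.06 kW × 1.5 h × 31 = 49.29 kWh
Cost = 16.43 × £0.49 + 49.29 × £0.37 = £8.0507 + £18.2373 = £26.29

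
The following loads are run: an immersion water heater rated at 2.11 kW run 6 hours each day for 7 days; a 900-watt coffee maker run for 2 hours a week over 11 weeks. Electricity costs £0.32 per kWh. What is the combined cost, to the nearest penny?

£34.69

immersion water heater: Runtime = 6 h/day × 7 days = 42 h
immersion water heater: 2.11 kW × 42 h = 88.62 kWh
coffee maker: Runtime = 2 h/week × 11 weeks = 22 h
coffee maker: 0.9 kW × 22 h = 19.8 kWh
Total energy = 108.42 kWh
Cost = 108.42 × £0.32 = £34.69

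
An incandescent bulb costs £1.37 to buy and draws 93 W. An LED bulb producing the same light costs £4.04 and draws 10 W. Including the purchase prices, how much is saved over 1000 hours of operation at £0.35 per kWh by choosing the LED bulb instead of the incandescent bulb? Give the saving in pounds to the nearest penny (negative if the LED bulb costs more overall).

£26.38

incandescent bulb: £1.37 + (93/1000) kW × 1000 h × £0.35 = £1.37 + £32.55 = £33.92
LED bulb: £4.04 + (10/1000) kW × 1000 h × £0.35 = £4.04 + £3.5 = £7.54
Saving = £33.92 − £7.54 = £26.38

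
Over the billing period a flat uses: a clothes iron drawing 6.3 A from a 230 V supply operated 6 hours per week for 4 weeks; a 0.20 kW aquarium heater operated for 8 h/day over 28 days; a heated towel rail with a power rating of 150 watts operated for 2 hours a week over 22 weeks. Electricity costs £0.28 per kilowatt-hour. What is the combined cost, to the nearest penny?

clothes iron: Power = 6.3 A × 230 V = 1449 W = 1.449 kW
clothes iron: Runtime = 6 h/week × 4 weeks = 24 h
clothes iron: 1.449 kW × 24 h = 34.776 kWh
aquarium heater: Runtime = 8 h/day × 28 days = 224 h
aquarium heater: 0.2 kW × 224 h = 44.8 kWh
heated towel rail: Runtime = 2 h/week × 22 weeks = 44 h
heated towel rail: 0.15 kW × 44 h = 6.6 kWh
Total energy = 86.176 kWh
Cost = 86.176 × £0.28 = £24.13

£24.13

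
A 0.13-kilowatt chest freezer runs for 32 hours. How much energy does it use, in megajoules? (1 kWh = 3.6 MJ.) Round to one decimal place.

Energy = 0.13 kW × 32 h = 4.16 kWh
= 4.16 × 3.6 MJ = 15.0 MJ

15.0 MJ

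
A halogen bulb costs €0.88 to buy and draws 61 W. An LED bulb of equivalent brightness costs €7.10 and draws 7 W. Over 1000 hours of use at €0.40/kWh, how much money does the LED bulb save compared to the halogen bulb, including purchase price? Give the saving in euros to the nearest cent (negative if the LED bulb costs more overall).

€15.38

halogen bulb: €0.88 + (61/1000) kW × 1000 h × €0.40 = €0.88 + €24.4 = €25.28
LED bulb: €7.10 + (7/1000) kW × 1000 h × €0.40 = €7.10 + €2.8 = €9.9
Saving = €25.28 − €9.9 = €15.38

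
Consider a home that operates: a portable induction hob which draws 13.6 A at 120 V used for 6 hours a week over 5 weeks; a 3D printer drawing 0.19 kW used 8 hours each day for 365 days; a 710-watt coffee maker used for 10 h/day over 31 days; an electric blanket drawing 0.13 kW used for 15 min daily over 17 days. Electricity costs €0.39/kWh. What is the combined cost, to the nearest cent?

portable induction hob: Power = 13.6 A × 120 V = 1632 W = 1.632 kW
portable induction hob: Runtime = 6 h/week × 5 weeks = 30 h
portable induction hob: 1.632 kW × 30 h = 48.96 kWh
3D printer: Runtime = 8 h/day × 365 days = 2920 h
3D printer: 0.19 kW × 2920 h = 554.8 kWh
coffee maker: Runtime = 10 h/day × 31 days = 310 h
coffee maker: 0.71 kW × 310 h = 220.1 kWh
electric blanket: Runtime = 15 min × 17 = 255 min = 4.25 h
electric blanket: 0.13 kW × 4.25 h = 0.5525 kWh
Total energy = 824.4125 kWh
Cost = 824.4125 × €0.39 = €321.52

€321.52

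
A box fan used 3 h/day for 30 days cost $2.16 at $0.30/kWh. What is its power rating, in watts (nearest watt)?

80 W

Energy = $2.16 ÷ $0.30/kWh = 7.2 kWh
Runtime = 3 h/day × 30 days = 90 h
Power = 7.2 kWh ÷ 90 h = 0.08 kW = 80 W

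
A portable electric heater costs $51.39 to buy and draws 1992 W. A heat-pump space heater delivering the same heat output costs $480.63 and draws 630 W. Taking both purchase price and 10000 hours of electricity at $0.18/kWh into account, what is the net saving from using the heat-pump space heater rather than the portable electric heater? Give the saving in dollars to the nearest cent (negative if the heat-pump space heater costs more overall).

$2022.36

portable electric heater: $51.39 + (1992/1000) kW × 10000 h × $0.18 = $51.39 + $3585.6 = $3636.99
heat-pump space heater: $480.63 + (630/1000) kW × 10000 h × $0.18 = $480.63 + $1134 = $1614.63
Saving = $3636.99 − $1614.63 = $2022.36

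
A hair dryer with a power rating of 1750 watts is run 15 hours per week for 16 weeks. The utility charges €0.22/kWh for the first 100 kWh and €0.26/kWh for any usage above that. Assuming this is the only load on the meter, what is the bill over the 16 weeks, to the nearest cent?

Runtime = 15 h/week × 16 weeks = 240 h
Energy = 1.75 kW × 240 h = 420 kWh
Tier 1 (0–100 kWh): 100 × €0.22 = €22
Above 100 kWh: 320 × €0.26 = €83.2
Bill = €105.20

€105.20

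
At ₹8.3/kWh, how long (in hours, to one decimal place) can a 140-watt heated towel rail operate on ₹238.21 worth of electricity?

205.0 h

Energy available = ₹238.21 ÷ ₹8.3/kWh = 28.7 kWh
Hours = 28.7 kWh ÷ 0.14 kW = 205.0 h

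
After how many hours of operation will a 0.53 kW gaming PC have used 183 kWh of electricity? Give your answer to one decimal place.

Hours = 183 kWh ÷ 0.53 kW = 345.3 h

345.3 h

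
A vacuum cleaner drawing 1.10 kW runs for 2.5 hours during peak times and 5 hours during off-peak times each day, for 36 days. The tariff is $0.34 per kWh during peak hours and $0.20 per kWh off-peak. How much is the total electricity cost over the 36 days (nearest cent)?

$73.26

Peak energy = 1.1 kW × 2.5 h × 36 = 99 kWh
Off-peak energy = 1.1 kW × 5 h × 36 = 198 kWh
Cost = 99 × $0.34 + 198 × $0.20 = $33.66 + $39.6 = $73.26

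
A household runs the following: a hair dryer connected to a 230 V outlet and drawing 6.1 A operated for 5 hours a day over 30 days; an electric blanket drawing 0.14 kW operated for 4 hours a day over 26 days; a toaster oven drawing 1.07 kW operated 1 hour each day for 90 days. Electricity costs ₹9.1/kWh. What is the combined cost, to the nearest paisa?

hair dryer: Power = 6.1 A × 230 V = 1403 W = 1.403 kW
hair dryer: Runtime = 5 h/day × 30 days = 150 h
hair dryer: 1.403 kW × 150 h = 210.45 kWh
electric blanket: Runtime = 4 h/day × 26 days = 104 h
electric blanket: 0.14 kW × 104 h = 14.56 kWh
toaster oven: Runtime = 1 h/day × 90 days = 90 h
toaster oven: 1.07 kW × 90 h = 96.3 kWh
Total energy = 321.31 kWh
Cost = 321.31 × ₹9.1 = ₹2923.92

₹2923.92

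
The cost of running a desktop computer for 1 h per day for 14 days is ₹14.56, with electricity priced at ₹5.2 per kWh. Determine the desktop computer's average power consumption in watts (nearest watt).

200 W

Energy = ₹14.56 ÷ ₹5.2/kWh = 2.8 kWh
Runtime = 1 h/day × 14 days = 14 h
Power = 2.8 kWh ÷ 14 h = 0.2 kW = 200 W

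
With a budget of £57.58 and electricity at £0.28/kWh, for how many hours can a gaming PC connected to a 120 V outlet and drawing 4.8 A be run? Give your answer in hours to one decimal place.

Power = 4.8 A × 120 V = 576 W = 0.576 kW
Energy available = £57.58 ÷ £0.28/kWh = 205.6429 kWh
Hours = 205.6429 kWh ÷ 0.576 kW = 357.0 h

357.0 h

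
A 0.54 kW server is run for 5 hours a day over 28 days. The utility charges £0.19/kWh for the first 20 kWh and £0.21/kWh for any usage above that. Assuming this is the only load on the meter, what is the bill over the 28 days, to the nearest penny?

Runtime = 5 h/day × 28 days = 140 h
Energy = 0.54 kW × 140 h = 75.6 kWh
Tier 1 (0–20 kWh): 20 × £0.19 = £3.8
Above 20 kWh: 55.6 × £0.21 = £11.676
Bill = £15.48

£15.48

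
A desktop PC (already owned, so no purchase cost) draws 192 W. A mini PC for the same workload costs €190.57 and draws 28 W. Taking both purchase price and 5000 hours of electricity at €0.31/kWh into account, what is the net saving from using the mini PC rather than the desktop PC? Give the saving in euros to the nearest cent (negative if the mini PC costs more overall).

desktop PC: €0.00 + (192/1000) kW × 5000 h × €0.31 = €0.00 + €297.6 = €297.6
mini PC: €190.57 + (28/1000) kW × 5000 h × €0.31 = €190.57 + €43.4 = €233.97
Saving = €297.6 − €233.97 = €63.63

€63.63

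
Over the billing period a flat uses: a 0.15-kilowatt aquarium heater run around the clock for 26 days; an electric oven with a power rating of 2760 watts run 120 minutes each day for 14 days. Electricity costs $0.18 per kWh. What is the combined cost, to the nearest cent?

$30.76

aquarium heater: Runtime = 24 h × 26 = 624 h
aquarium heater: 0.15 kW × 624 h = 93.6 kWh
electric oven: Runtime = 120 min × 14 = 1680 min = 28 h
electric oven: 2.76 kW × 28 h = 77.28 kWh
Total energy = 170.88 kWh
Cost = 170.88 × $0.18 = $30.76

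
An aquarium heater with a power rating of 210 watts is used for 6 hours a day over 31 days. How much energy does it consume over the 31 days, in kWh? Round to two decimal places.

39.06 kWh

Runtime = 6 h/day × 31 days = 186 h
Energy = 0.21 kW × 186 h = 39.06 kWh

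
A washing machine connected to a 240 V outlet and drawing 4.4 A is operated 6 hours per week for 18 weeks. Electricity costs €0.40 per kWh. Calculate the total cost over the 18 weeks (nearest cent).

€45.62

Power = 4.4 A × 240 V = 1056 W = 1.056 kW
Runtime = 6 h/week × 18 weeks = 108 h
Energy = 1.056 kW × 108 h = 114.048 kWh
Cost = 114.048 kWh × €0.40/kWh = €45.62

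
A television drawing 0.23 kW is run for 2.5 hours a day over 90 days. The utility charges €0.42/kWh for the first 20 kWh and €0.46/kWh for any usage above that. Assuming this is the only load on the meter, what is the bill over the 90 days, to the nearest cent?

€23.01

Runtime = 2.5 h/day × 90 days = 225 h
Energy = 0.23 kW × 225 h = 51.75 kWh
Tier 1 (0–20 kWh): 20 × €0.42 = €8.4
Above 20 kWh: 31.75 × €0.46 = €14.605
Bill = €23.01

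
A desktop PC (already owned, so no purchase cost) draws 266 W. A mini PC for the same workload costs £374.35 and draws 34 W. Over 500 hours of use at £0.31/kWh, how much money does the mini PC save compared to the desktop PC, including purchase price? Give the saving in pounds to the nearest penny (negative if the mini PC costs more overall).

-£338.39

desktop PC: £0.00 + (266/1000) kW × 500 h × £0.31 = £0.00 + £41.23 = £41.23
mini PC: £374.35 + (34/1000) kW × 500 h × £0.31 = £374.35 + £5.27 = £379.62
Saving = £41.23 − £379.62 = −£338.39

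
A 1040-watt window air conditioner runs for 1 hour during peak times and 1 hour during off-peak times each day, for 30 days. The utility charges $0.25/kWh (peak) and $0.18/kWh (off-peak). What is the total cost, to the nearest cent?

$13.42

Peak energy = 1.04 kW × 1 h × 30 = 31.2 kWh
Off-peak energy = 1.04 kW × 1 h × 30 = 31.2 kWh
Cost = 31.2 × $0.25 + 31.2 × $0.18 = $7.8 + $5.616 = $13.42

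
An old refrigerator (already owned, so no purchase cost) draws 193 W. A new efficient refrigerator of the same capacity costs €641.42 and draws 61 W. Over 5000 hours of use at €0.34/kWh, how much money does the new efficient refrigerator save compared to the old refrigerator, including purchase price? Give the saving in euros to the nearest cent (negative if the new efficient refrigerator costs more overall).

-€417.02

old refrigerator: €0.00 + (193/1000) kW × 5000 h × €0.34 = €0.00 + €328.1 = €328.1
new efficient refrigerator: €641.42 + (61/1000) kW × 5000 h × €0.34 = €641.42 + €103.7 = €745.12
Saving = €328.1 − €745.12 = −€417.02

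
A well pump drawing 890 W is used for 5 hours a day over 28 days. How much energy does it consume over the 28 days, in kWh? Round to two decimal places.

124.60 kWh

Runtime = 5 h/day × 28 days = 140 h
Energy = 0.89 kW × 140 h = 124.6 kWh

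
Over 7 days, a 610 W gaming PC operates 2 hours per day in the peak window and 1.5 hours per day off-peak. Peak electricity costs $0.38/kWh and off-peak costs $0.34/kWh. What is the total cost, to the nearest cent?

Peak energy = 0.61 kW × 2 h × 7 = 8.54 kWh
Off-peak energy = 0.61 kW × 1.5 h × 7 = 6.405 kWh
Cost = 8.54 × $0.38 + 6.405 × $0.34 = $3.2452 + $2.1777 = $5.42

$5.42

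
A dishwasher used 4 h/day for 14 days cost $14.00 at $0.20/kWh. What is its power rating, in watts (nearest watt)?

1250 W

Energy = $14.00 ÷ $0.20/kWh = 70 kWh
Runtime = 4 h/day × 14 days = 56 h
Power = 70 kWh ÷ 56 h = 1.25 kW = 1250 W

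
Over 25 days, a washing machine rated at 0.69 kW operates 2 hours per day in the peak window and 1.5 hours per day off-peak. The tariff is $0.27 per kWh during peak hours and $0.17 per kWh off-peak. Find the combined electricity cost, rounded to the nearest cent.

Peak energy = 0.69 kW × 2 h × 25 = 34.5 kWh
Off-peak energy = 0.69 kW × 1.5 h × 25 = 25.875 kWh
Cost = 34.5 × $0.27 + 25.875 × $0.17 = $9.315 + $4.39875 = $13.71

$13.71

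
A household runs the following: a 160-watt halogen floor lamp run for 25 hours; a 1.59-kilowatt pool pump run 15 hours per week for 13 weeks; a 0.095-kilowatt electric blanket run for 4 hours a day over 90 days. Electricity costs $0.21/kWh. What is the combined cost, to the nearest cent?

halogen floor lamp: 0.16 kW × 25 h = 4 kWh
pool pump: Runtime = 15 h/week × 13 weeks = 195 h
pool pump: 1.59 kW × 195 h = 310.05 kWh
electric blanket: Runtime = 4 h/day × 90 days = 360 h
electric blanket: 0.095 kW × 360 h = 34.2 kWh
Total energy = 348.25 kWh
Cost = 348.25 × $0.21 = $73.13

$73.13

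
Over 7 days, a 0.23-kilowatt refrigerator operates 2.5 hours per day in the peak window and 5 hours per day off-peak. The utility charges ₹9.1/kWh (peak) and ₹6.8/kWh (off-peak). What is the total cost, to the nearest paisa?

Peak energy = 0.23 kW × 2.5 h × 7 = 4.025 kWh
Off-peak energy = 0.23 kW × 5 h × 7 = 8.05 kWh
Cost = 4.025 × ₹9.1 + 8.05 × ₹6.8 = ₹36.6275 + ₹54.74 = ₹91.37

₹91.37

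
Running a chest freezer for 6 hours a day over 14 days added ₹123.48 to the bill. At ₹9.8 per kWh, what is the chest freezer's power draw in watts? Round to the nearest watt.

Energy = ₹123.48 ÷ ₹9.8/kWh = 12.6 kWh
Runtime = 6 h/day × 14 days = 84 h
Power = 12.6 kWh ÷ 84 h = 0.15 kW = 150 W

150 W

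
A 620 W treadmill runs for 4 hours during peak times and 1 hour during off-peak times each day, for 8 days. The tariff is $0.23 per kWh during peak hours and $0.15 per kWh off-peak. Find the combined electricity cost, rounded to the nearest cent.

Peak energy = 0.62 kW × 4 h × 8 = 19.84 kWh
Off-peak energy = 0.62 kW × 1 h × 8 = 4.96 kWh
Cost = 19.84 × $0.23 + 4.96 × $0.15 = $4.5632 + $0.744 = $5.31

$5.31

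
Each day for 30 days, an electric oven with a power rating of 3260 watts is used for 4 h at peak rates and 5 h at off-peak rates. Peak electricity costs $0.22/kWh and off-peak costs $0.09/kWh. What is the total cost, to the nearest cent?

$130.07

Peak energy = 3.26 kW × 4 h × 30 = 391.2 kWh
Off-peak energy = 3.26 kW × 5 h × 30 = 489 kWh
Cost = 391.2 × $0.22 + 489 × $0.09 = $86.064 + $44.01 = $130.07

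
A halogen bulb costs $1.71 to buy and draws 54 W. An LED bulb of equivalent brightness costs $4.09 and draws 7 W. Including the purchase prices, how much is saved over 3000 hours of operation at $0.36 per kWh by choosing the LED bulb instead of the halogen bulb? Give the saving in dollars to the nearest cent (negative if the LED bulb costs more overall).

halogen bulb: $1.71 + (54/1000) kW × 3000 h × $0.36 = $1.71 + $58.32 = $60.03
LED bulb: $4.09 + (7/1000) kW × 3000 h × $0.36 = $4.09 + $7.56 = $11.65
Saving = $60.03 − $11.65 = $48.38

$48.38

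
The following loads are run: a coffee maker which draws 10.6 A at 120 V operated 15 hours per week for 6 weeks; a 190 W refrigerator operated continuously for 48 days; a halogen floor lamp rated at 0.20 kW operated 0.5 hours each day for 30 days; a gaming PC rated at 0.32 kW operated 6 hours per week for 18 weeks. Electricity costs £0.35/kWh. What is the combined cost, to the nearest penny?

coffee maker: Power = 10.6 A × 120 V = 1272 W = 1.272 kW
coffee maker: Runtime = 15 h/week × 6 weeks = 90 h
coffee maker: 1.272 kW × 90 h = 114.48 kWh
refrigerator: Runtime = 24 h × 48 = 1152 h
refrigerator: 0.19 kW × 1152 h = 218.88 kWh
halogen floor lamp: Runtime = 0.5 h/day × 30 days = 15 h
halogen floor lamp: 0.2 kW × 15 h = 3 kWh
gaming PC: Runtime = 6 h/week × 18 weeks = 108 h
gaming PC: 0.32 kW × 108 h = 34.56 kWh
Total energy = 370.92 kWh
Cost = 370.92 × £0.35 = £129.82

£129.82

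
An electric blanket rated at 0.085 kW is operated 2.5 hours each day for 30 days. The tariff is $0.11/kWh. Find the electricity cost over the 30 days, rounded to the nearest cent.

Runtime = 2.5 h/day × 30 days = 75 h
Energy = 0.085 kW × 75 h = 6.375 kWh
Cost = 6.375 kWh × $0.11/kWh = $0.70

$0.70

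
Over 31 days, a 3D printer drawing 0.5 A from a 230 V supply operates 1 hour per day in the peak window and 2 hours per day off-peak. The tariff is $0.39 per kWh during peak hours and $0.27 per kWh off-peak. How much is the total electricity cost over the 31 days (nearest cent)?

Power = 0.5 A × 230 V = 115 W = 0.115 kW
Peak energy = 0.115 kW × 1 h × 31 = 3.565 kWh
Off-peak energy = 0.115 kW × 2 h × 31 = 7.13 kWh
Cost = 3.565 × $0.39 + 7.13 × $0.27 = $1.39035 + $1.9251 = $3.32

$3.32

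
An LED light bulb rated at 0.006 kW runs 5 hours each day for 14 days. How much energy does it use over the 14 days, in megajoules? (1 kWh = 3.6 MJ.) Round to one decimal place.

Runtime = 5 h/day × 14 days = 70 h
Energy = 0.006 kW × 70 h = 0.42 kWh
= 0.42 × 3.6 MJ = 1.5 MJ

1.5 MJ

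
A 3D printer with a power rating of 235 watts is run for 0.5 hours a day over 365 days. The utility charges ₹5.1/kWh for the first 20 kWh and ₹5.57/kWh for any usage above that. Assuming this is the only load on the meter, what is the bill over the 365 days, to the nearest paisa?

₹229.48

Runtime = 0.5 h/day × 365 days = 182.5 h
Energy = 0.235 kW × 182.5 h = 42.8875 kWh
Tier 1 (0–20 kWh): 20 × ₹5.1 = ₹102
Above 20 kWh: 22.8875 × ₹5.57 = ₹127.483375
Bill = ₹229.48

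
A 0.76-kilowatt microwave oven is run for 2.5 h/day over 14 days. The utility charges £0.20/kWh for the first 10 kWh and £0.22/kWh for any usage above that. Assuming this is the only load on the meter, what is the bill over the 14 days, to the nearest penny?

£5.65

Runtime = 2.5 h/day × 14 days = 35 h
Energy = 0.76 kW × 35 h = 26.6 kWh
Tier 1 (0–10 kWh): 10 × £0.20 = £2
Above 10 kWh: 16.6 × £0.22 = £3.652
Bill = £5.65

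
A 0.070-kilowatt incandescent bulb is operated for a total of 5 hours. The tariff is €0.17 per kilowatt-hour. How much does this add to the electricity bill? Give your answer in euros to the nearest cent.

Energy = 0.07 kW × 5 h = 0.35 kWh
Cost = 0.35 kWh × €0.17/kWh = €0.06

€0.06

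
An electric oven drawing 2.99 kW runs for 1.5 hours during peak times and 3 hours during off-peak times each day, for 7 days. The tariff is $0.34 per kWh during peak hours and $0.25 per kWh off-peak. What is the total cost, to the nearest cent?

Peak energy = 2.99 kW × 1.5 h × 7 = 31.395 kWh
Off-peak energy = 2.99 kW × 3 h × 7 = 62.79 kWh
Cost = 31.395 × $0.34 + 62.79 × $0.25 = $10.6743 + $15.6975 = $26.37

$26.37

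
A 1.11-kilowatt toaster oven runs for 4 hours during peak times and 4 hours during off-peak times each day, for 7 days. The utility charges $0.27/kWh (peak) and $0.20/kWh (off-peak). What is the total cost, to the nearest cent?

Peak energy = 1.11 kW × 4 h × 7 = 31.08 kWh
Off-peak energy = 1.11 kW × 4 h × 7 = 31.08 kWh
Cost = 31.08 × $0.27 + 31.08 × $0.20 = $8.3916 + $6.216 = $14.61

$14.61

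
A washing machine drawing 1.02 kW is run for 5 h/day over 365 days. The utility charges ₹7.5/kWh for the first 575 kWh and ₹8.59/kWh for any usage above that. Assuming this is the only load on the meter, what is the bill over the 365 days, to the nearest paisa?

Runtime = 5 h/day × 365 days = 1825 h
Energy = 1.02 kW × 1825 h = 1861.5 kWh
Tier 1 (0–575 kWh): 575 × ₹7.5 = ₹4312.5
Above 575 kWh: 1286.5 × ₹8.59 = ₹11051.035
Bill = ₹15363.54

₹15363.54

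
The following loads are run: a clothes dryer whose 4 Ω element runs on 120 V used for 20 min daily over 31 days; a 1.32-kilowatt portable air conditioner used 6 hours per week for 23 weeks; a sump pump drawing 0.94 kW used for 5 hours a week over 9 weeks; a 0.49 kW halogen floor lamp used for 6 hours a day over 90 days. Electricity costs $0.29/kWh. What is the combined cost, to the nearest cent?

clothes dryer: Power = V²/R = 120²/4 = 3600 W = 3.6 kW
clothes dryer: Runtime = 20 min × 31 = 620 min = 10.333333… h
clothes dryer: 3.6 kW × 10.333333… h = 37.2 kWh
portable air conditioner: Runtime = 6 h/week × 23 weeks = 138 h
portable air conditioner: 1.32 kW × 138 h = 182.16 kWh
sump pump: Runtime = 5 h/week × 9 weeks = 45 h
sump pump: 0.94 kW × 45 h = 42.3 kWh
halogen floor lamp: Runtime = 6 h/day × 90 days = 540 h
halogen floor lamp: 0.49 kW × 540 h = 264.6 kWh
Total energy = 526.26 kWh
Cost = 526.26 × $0.29 = $152.62

$152.62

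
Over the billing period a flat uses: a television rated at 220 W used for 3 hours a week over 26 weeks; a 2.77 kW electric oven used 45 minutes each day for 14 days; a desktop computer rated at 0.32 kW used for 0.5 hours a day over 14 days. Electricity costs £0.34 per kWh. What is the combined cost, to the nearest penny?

£16.48

television: Runtime = 3 h/week × 26 weeks = 78 h
television: 0.22 kW × 78 h = 17.16 kWh
electric oven: Runtime = 45 min × 14 = 630 min = 10.5 h
electric oven: 2.77 kW × 10.5 h = 29.085 kWh
desktop computer: Runtime = 0.5 h/day × 14 days = 7 h
desktop computer: 0.32 kW × 7 h = 2.24 kWh
Total energy = 48.485 kWh
Cost = 48.485 × £0.34 = £16.48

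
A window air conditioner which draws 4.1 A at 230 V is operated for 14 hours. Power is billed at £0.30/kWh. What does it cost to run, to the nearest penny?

Power = 4.1 A × 230 V = 943 W = 0.943 kW
Energy = 0.943 kW × 14 h = 13.202 kWh
Cost = 13.202 kWh × £0.30/kWh = £3.96

£3.96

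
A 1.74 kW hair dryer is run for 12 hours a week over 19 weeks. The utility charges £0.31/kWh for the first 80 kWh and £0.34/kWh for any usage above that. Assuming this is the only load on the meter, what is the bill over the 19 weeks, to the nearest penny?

£132.48

Runtime = 12 h/week × 19 weeks = 228 h
Energy = 1.74 kW × 228 h = 396.72 kWh
Tier 1 (0–80 kWh): 80 × £0.31 = £24.8
Above 80 kWh: 316.72 × £0.34 = £107.6848
Bill = £132.48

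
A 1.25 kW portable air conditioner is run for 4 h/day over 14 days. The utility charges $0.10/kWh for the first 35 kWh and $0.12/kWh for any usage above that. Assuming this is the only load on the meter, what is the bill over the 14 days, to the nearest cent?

$7.70

Runtime = 4 h/day × 14 days = 56 h
Energy = 1.25 kW × 56 h = 70 kWh
Tier 1 (0–35 kWh): 35 × $0.10 = $3.5
Above 35 kWh: 35 × $0.12 = $4.2
Bill = $7.70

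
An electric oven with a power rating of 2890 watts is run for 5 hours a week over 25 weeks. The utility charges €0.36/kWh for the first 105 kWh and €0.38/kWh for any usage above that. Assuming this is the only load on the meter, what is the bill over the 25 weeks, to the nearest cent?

Runtime = 5 h/week × 25 weeks = 125 h
Energy = 2.89 kW × 125 h = 361.25 kWh
Tier 1 (0–105 kWh): 105 × €0.36 = €37.8
Above 105 kWh: 256.25 × €0.38 = €97.375
Bill = €135.18

€135.18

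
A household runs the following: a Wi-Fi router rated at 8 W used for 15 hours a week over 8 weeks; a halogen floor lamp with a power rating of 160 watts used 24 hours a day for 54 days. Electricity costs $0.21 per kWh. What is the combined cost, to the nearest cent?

Wi-Fi router: Runtime = 15 h/week × 8 weeks = 120 h
Wi-Fi router: 0.008 kW × 120 h = 0.96 kWh
halogen floor lamp: Runtime = 24 h × 54 = 1296 h
halogen floor lamp: 0.16 kW × 1296 h = 207.36 kWh
Total energy = 208.32 kWh
Cost = 208.32 × $0.21 = $43.75

$43.75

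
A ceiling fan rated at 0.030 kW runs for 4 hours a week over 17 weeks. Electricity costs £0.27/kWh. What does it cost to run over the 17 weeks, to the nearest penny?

Runtime = 4 h/week × 17 weeks = 68 h
Energy = 0.03 kW × 68 h = 2.04 kWh
Cost = 2.04 kWh × £0.27/kWh = £0.55

£0.55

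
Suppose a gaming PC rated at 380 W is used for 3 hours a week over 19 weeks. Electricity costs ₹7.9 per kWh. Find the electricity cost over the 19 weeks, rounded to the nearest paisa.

Runtime = 3 h/week × 19 weeks = 57 h
Energy = 0.38 kW × 57 h = 21.66 kWh
Cost = 21.66 kWh × ₹7.9/kWh = ₹171.11

₹171.11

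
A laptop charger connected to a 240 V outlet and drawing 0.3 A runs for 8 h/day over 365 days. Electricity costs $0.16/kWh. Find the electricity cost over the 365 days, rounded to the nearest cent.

$33.64

Power = 0.3 A × 240 V = 72 W = 0.072 kW
Runtime = 8 h/day × 365 days = 2920 h
Energy = 0.072 kW × 2920 h = 210.24 kWh
Cost = 210.24 kWh × $0.16/kWh = $33.64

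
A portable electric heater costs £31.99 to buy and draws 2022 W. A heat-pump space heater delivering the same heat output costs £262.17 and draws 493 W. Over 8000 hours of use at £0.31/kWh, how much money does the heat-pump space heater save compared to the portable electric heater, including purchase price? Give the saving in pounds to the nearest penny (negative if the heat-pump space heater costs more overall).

portable electric heater: £31.99 + (2022/1000) kW × 8000 h × £0.31 = £31.99 + £5014.56 = £5046.55
heat-pump space heater: £262.17 + (493/1000) kW × 8000 h × £0.31 = £262.17 + £1222.64 = £1484.81
Saving = £5046.55 − £1484.81 = £3561.74

£3561.74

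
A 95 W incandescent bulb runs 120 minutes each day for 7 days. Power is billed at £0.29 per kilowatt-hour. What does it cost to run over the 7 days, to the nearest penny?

£0.39

Runtime = 120 min × 7 = 840 min = 14 h
Energy = 0.095 kW × 14 h = 1.33 kWh
Cost = 1.33 kWh × £0.29/kWh = £0.39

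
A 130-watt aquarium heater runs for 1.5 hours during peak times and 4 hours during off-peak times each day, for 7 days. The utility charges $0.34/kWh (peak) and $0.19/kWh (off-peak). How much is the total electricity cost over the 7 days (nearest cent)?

Peak energy = 0.13 kW × 1.5 h × 7 = 1.365 kWh
Off-peak energy = 0.13 kW × 4 h × 7 = 3.64 kWh
Cost = 1.365 × $0.34 + 3.64 × $0.19 = $0.4641 + $0.6916 = $1.16

$1.16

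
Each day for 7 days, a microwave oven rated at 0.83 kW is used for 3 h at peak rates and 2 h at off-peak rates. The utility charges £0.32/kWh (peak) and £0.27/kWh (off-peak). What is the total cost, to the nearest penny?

£8.72

Peak energy = 0.83 kW × 3 h × 7 = 17.43 kWh
Off-peak energy = 0.83 kW × 2 h × 7 = 11.62 kWh
Cost = 17.43 × £0.32 + 11.62 × £0.27 = £5.5776 + £3.1374 = £8.72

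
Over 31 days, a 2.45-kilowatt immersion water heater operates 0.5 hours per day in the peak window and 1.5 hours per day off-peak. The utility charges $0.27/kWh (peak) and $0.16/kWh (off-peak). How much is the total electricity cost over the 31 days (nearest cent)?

$28.48

Peak energy = 2.45 kW × 0.5 h × 31 = 37.975 kWh
Off-peak energy = 2.45 kW × 1.5 h × 31 = 113.925 kWh
Cost = 37.975 × $0.27 + 113.925 × $0.16 = $10.25325 + $18.228 = $28.48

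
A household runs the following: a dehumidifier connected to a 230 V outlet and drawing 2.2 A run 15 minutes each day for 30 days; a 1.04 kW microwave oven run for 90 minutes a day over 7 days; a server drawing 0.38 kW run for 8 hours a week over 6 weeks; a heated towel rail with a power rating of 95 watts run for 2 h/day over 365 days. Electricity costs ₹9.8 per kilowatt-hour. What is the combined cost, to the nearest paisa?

₹1002.59

dehumidifier: Power = 2.2 A × 230 V = 506 W = 0.506 kW
dehumidifier: Runtime = 15 min × 30 = 450 min = 7.5 h
dehumidifier: 0.506 kW × 7.5 h = 3.795 kWh
microwave oven: Runtime = 90 min × 7 = 630 min = 10.5 h
microwave oven: 1.04 kW × 10.5 h = 10.92 kWh
server: Runtime = 8 h/week × 6 weeks = 48 h
server: 0.38 kW × 48 h = 18.24 kWh
heated towel rail: Runtime = 2 h/day × 365 days = 730 h
heated towel rail: 0.095 kW × 730 h = 69.35 kWh
Total energy = 102.305 kWh
Cost = 102.305 × ₹9.8 = ₹1002.59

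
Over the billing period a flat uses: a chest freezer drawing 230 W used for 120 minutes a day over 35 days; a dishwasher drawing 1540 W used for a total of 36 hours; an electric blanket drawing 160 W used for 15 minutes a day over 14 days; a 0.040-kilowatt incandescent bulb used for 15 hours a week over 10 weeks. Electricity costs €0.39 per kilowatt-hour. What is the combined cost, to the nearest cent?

€30.46

chest freezer: Runtime = 120 min × 35 = 4200 min = 70 h
chest freezer: 0.23 kW × 70 h = 16.1 kWh
dishwasher: 1.54 kW × 36 h = 55.44 kWh
electric blanket: Runtime = 15 min × 14 = 210 min = 3.5 h
electric blanket: 0.16 kW × 3.5 h = 0.56 kWh
incandescent bulb: Runtime = 15 h/week × 10 weeks = 150 h
incandescent bulb: 0.04 kW × 150 h = 6 kWh
Total energy = 78.1 kWh
Cost = 78.1 × €0.39 = €30.46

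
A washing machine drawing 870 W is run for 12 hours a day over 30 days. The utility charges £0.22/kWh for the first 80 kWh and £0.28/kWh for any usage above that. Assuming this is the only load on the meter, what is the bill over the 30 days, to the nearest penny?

£82.90

Runtime = 12 h/day × 30 days = 360 h
Energy = 0.87 kW × 360 h = 313.2 kWh
Tier 1 (0–80 kWh): 80 × £0.22 = £17.6
Above 80 kWh: 233.2 × £0.28 = £65.296
Bill = £82.90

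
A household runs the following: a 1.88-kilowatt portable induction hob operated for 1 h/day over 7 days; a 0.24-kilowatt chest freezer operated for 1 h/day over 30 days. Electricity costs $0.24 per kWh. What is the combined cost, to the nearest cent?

$4.89

portable induction hob: Runtime = 1 h/day × 7 days = 7 h
portable induction hob: 1.88 kW × 7 h = 13.16 kWh
chest freezer: Runtime = 1 h/day × 30 days = 30 h
chest freezer: 0.24 kW × 30 h = 7.2 kWh
Total energy = 20.36 kWh
Cost = 20.36 × $0.24 = $4.89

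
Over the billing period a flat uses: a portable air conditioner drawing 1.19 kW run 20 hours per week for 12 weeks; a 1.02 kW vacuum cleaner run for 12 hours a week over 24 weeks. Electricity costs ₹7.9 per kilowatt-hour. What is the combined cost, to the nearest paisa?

portable air conditioner: Runtime = 20 h/week × 12 weeks = 240 h
portable air conditioner: 1.19 kW × 240 h = 285.6 kWh
vacuum cleaner: Runtime = 12 h/week × 24 weeks = 288 h
vacuum cleaner: 1.02 kW × 288 h = 293.76 kWh
Total energy = 579.36 kWh
Cost = 579.36 × ₹7.9 = ₹4576.94

₹4576.94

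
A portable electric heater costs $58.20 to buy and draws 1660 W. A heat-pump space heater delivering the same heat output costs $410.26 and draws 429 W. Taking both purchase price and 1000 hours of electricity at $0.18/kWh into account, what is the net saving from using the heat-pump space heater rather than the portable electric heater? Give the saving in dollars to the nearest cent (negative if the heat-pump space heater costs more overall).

portable electric heater: $58.20 + (1660/1000) kW × 1000 h × $0.18 = $58.20 + $298.8 = $357
heat-pump space heater: $410.26 + (429/1000) kW × 1000 h × $0.18 = $410.26 + $77.22 = $487.48
Saving = $357 − $487.48 = −$130.48

-$130.48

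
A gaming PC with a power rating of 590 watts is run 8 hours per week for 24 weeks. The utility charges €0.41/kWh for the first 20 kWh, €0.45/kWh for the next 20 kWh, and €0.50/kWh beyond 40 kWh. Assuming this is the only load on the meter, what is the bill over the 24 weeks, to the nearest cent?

Runtime = 8 h/week × 24 weeks = 192 h
Energy = 0.59 kW × 192 h = 113.28 kWh
Tier 1 (0–20 kWh): 20 × €0.41 = €8.2
Tier 2 (20–40 kWh): 20 × €0.45 = €9
Above 40 kWh: 73.28 × €0.50 = €36.64
Bill = €53.84

€53.84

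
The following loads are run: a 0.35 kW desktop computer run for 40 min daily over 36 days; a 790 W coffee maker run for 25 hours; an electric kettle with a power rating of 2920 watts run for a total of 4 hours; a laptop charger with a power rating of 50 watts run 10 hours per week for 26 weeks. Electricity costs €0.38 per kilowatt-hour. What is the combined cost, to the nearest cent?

desktop computer: Runtime = 40 min × 36 = 1440 min = 24 h
desktop computer: 0.35 kW × 24 h = 8.4 kWh
coffee maker: 0.79 kW × 25 h = 19.75 kWh
electric kettle: 2.92 kW × 4 h = 11.68 kWh
laptop charger: Runtime = 10 h/week × 26 weeks = 260 h
laptop charger: 0.05 kW × 260 h = 13 kWh
Total energy = 52.83 kWh
Cost = 52.83 × €0.38 = €20.08

€20.08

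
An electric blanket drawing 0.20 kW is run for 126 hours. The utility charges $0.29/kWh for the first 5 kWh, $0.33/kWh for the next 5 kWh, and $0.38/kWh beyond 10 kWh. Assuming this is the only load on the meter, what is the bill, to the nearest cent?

Energy = 0.2 kW × 126 h = 25.2 kWh
Tier 1 (0–5 kWh): 5 × $0.29 = $1.45
Tier 2 (5–10 kWh): 5 × $0.33 = $1.65
Above 10 kWh: 15.2 × $0.38 = $5.776
Bill = $8.88

$8.88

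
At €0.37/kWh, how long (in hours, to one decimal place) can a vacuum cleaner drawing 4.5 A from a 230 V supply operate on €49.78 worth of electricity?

Power = 4.5 A × 230 V = 1035 W = 1.035 kW
Energy available = €49.78 ÷ €0.37/kWh = 134.5405 kWh
Hours = 134.5405 kWh ÷ 1.035 kW = 130.0 h

130.0 h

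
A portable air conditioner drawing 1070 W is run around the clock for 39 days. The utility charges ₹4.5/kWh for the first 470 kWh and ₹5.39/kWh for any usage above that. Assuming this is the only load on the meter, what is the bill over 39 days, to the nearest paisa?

Runtime = 24 h × 39 = 936 h
Energy = 1.07 kW × 936 h = 1001.52 kWh
Tier 1 (0–470 kWh): 470 × ₹4.5 = ₹2115
Above 470 kWh: 531.52 × ₹5.39 = ₹2864.8928
Bill = ₹4979.89

₹4979.89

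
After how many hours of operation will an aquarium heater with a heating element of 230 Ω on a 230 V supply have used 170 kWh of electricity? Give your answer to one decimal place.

739.1 h

Power = V²/R = 230²/230 = 230 W = 0.23 kW
Hours = 170 kWh ÷ 0.23 kW = 739.1 h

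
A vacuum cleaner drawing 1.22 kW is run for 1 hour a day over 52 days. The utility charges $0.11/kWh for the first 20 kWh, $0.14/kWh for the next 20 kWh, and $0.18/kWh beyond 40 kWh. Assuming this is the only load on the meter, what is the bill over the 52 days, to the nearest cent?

Runtime = 1 h/day × 52 days = 52 h
Energy = 1.22 kW × 52 h = 63.44 kWh
Tier 1 (0–20 kWh): 20 × $0.11 = $2.2
Tier 2 (20–40 kWh): 20 × $0.14 = $2.8
Above 40 kWh: 23.44 × $0.18 = $4.2192
Bill = $9.22

$9.22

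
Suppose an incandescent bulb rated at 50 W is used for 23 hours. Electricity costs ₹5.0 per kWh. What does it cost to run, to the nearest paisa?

₹5.75

Energy = 0.05 kW × 23 h = 1.15 kWh
Cost = 1.15 kWh × ₹5.0/kWh = ₹5.75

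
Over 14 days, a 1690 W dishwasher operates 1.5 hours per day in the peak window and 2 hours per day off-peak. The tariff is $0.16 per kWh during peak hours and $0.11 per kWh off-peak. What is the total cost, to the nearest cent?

$10.88

Peak energy = 1.69 kW × 1.5 h × 14 = 35.49 kWh
Off-peak energy = 1.69 kW × 2 h × 14 = 47.32 kWh
Cost = 35.49 × $0.16 + 47.32 × $0.11 = $5.6784 + $5.2052 = $10.88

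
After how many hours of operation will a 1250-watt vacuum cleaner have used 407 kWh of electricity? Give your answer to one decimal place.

325.6 h

Hours = 407 kWh ÷ 1.25 kW = 325.6 h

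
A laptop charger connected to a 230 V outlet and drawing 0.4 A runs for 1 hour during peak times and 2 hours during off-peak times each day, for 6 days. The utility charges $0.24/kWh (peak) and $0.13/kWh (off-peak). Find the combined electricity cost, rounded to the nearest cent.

$0.28

Power = 0.4 A × 230 V = 92 W = 0.092 kW
Peak energy = 0.092 kW × 1 h × 6 = 0.552 kWh
Off-peak energy = 0.092 kW × 2 h × 6 = 1.104 kWh
Cost = 0.552 × $0.24 + 1.104 × $0.13 = $0.13248 + $0.14352 = $0.28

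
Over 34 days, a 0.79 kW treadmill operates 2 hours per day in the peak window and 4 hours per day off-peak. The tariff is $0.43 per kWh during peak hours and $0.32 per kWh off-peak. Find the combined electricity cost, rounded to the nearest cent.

Peak energy = 0.79 kW × 2 h × 34 = 53.72 kWh
Off-peak energy = 0.79 kW × 4 h × 34 = 107.44 kWh
Cost = 53.72 × $0.43 + 107.44 × $0.32 = $23.0996 + $34.3808 = $57.48

$57.48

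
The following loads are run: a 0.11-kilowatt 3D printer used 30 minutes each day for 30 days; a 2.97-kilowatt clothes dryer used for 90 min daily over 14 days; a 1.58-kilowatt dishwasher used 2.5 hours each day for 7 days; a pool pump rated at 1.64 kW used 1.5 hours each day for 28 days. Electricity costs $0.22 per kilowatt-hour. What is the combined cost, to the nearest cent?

3D printer: Runtime = 30 min × 30 = 900 min = 15 h
3D printer: 0.11 kW × 15 h = 1.65 kWh
clothes dryer: Runtime = 90 min × 14 = 1260 min = 21 h
clothes dryer: 2.97 kW × 21 h = 62.37 kWh
dishwasher: Runtime = 2.5 h/day × 7 days = 17.5 h
dishwasher: 1.58 kW × 17.5 h = 27.65 kWh
pool pump: Runtime = 1.5 h/day × 28 days = 42 h
pool pump: 1.64 kW × 42 h = 68.88 kWh
Total energy = 160.55 kWh
Cost = 160.55 × $0.22 = $35.32

$35.32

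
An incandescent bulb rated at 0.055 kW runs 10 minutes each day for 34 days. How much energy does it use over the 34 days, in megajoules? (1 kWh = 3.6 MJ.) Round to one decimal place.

1.1 MJ

Runtime = 10 min × 34 = 340 min = 5.666666… h
Energy = 0.055 kW × 5.666666… h = 0.311666… kWh
= 0.311666… × 3.6 MJ = 1.1 MJ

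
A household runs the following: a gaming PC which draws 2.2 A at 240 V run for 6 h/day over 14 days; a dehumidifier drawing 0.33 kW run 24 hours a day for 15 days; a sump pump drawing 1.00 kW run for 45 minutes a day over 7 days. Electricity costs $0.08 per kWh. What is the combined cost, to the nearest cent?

$13.47

gaming PC: Power = 2.2 A × 240 V = 528 W = 0.528 kW
gaming PC: Runtime = 6 h/day × 14 days = 84 h
gaming PC: 0.528 kW × 84 h = 44.352 kWh
dehumidifier: Runtime = 24 h × 15 = 360 h
dehumidifier: 0.33 kW × 360 h = 118.8 kWh
sump pump: Runtime = 45 min × 7 = 315 min = 5.25 h
sump pump: 1 kW × 5.25 h = 5.25 kWh
Total energy = 168.402 kWh
Cost = 168.402 × $0.08 = $13.47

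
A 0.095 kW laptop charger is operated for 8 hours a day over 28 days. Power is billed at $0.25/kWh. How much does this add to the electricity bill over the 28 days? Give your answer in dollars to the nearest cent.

$5.32

Runtime = 8 h/day × 28 days = 224 h
Energy = 0.095 kW × 224 h = 21.28 kWh
Cost = 21.28 kWh × $0.25/kWh = $5.32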